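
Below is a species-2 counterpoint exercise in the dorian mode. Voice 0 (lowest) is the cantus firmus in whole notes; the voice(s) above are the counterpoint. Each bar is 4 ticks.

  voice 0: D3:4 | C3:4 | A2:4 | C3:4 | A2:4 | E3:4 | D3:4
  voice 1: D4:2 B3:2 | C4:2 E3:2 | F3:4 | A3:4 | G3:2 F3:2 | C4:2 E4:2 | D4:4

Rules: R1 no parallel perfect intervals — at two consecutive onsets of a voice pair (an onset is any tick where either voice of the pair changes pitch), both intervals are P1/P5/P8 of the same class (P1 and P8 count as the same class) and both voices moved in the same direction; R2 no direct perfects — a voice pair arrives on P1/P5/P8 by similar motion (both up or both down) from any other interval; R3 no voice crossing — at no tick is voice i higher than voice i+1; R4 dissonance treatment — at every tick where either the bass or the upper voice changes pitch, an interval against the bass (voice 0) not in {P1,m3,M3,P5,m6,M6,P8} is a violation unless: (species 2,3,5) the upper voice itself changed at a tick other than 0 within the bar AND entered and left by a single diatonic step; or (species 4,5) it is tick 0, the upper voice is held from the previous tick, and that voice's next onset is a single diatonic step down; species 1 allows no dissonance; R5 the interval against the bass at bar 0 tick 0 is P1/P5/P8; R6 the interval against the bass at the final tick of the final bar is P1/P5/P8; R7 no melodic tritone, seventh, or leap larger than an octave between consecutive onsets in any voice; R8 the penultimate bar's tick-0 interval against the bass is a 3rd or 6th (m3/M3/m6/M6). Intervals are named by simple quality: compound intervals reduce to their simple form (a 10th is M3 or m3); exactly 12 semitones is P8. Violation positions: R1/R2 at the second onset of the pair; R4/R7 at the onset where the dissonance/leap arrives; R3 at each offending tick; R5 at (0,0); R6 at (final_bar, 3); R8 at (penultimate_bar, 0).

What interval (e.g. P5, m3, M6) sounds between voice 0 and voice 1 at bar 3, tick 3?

voice 0=C3 voice 1=A3 -> M6

M6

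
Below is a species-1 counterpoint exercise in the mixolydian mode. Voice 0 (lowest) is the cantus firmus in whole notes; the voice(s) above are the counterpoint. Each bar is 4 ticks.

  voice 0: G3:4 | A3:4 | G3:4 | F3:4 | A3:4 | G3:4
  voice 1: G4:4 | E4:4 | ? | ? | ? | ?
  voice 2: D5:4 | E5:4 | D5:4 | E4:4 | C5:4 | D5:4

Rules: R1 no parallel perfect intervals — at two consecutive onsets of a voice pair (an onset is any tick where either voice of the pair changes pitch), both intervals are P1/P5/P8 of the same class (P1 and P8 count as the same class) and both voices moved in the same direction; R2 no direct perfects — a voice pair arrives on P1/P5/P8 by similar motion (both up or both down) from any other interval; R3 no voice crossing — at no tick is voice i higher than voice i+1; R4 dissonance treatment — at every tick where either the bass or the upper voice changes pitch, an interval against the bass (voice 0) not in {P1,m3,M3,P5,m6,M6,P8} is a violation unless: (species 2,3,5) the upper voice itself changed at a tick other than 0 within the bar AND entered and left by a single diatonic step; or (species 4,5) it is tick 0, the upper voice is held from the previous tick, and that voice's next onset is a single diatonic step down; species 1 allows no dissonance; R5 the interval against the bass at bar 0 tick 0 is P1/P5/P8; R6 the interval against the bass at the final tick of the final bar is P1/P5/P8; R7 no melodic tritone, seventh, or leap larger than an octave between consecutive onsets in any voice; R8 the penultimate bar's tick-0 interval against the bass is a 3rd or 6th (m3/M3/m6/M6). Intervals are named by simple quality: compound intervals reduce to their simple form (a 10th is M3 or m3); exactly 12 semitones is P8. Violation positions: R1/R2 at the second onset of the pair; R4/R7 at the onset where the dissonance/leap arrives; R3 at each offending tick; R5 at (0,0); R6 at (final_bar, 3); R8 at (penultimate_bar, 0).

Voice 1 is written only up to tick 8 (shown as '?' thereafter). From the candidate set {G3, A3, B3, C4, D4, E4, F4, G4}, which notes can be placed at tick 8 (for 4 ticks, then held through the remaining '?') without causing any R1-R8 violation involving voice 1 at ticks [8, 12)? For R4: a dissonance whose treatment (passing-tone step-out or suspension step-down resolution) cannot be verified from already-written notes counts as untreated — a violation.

G3: violates R2
A3: violates R4
B3: legal
C4: violates R4
D4: violates R1
E4: legal
F4: violates R4
G4: legal

{B3, E4, G4}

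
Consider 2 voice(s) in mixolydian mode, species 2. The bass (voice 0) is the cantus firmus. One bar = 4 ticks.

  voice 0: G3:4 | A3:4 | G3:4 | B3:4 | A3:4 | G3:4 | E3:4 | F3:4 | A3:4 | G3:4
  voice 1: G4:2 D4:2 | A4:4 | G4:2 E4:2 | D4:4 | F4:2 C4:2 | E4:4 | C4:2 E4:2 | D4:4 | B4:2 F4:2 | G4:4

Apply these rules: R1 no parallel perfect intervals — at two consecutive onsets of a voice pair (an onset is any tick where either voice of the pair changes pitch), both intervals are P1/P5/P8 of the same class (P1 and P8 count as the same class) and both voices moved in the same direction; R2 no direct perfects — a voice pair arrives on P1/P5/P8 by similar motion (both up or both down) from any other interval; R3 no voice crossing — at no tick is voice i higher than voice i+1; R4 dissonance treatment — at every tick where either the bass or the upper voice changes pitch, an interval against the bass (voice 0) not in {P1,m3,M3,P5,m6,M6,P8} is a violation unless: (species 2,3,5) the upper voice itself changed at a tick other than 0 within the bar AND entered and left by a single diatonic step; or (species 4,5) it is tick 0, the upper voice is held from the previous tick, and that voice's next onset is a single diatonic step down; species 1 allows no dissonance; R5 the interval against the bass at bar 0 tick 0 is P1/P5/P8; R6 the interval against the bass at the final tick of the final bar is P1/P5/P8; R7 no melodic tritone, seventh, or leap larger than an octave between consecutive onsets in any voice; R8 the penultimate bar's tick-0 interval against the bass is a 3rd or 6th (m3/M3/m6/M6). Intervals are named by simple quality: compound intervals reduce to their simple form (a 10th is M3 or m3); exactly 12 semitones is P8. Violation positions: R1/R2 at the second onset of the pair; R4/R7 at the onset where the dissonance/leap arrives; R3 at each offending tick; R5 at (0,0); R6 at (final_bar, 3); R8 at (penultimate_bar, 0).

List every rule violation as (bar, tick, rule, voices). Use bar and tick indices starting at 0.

(1, 0, R2, (0, 1))
(2, 0, R1, (0, 1))
(8, 0, R4, (0, 1))
(8, 0, R8, (0, 1))
(8, 2, R7, (1,))

bar 0: v0=G3 v1=G4 downbeat P8
bar 1: v0=A3 v1=A4 downbeat P8
bar 2: v0=G3 v1=G4 downbeat P8
bar 3: v0=B3 v1=D4 downbeat m3
bar 4: v0=A3 v1=F4 downbeat m6
bar 5: v0=G3 v1=E4 downbeat M6
bar 6: v0=E3 v1=C4 downbeat m6
bar 7: v0=F3 v1=D4 downbeat M6
bar 8: v0=A3 v1=B4 downbeat M2
bar 9: v0=G3 v1=G4 downbeat P8
  -> R2 @ bar 1 tick 0 v(0, 1): G3/D4 P5 -> A3/A4 P8 similar
  -> R1 @ bar 2 tick 0 v(0, 1): A3/A4 P8 -> G3/G4 P8 similar
  -> R4 @ bar 8 tick 0 v(0, 1): A3/B4 M2 untreated
  -> R8 @ bar 8 tick 0 v(0, 1): penult M2 not 3rd/6th
  -> R7 @ bar 8 tick 2 v(1,): B4->F4 leap 6st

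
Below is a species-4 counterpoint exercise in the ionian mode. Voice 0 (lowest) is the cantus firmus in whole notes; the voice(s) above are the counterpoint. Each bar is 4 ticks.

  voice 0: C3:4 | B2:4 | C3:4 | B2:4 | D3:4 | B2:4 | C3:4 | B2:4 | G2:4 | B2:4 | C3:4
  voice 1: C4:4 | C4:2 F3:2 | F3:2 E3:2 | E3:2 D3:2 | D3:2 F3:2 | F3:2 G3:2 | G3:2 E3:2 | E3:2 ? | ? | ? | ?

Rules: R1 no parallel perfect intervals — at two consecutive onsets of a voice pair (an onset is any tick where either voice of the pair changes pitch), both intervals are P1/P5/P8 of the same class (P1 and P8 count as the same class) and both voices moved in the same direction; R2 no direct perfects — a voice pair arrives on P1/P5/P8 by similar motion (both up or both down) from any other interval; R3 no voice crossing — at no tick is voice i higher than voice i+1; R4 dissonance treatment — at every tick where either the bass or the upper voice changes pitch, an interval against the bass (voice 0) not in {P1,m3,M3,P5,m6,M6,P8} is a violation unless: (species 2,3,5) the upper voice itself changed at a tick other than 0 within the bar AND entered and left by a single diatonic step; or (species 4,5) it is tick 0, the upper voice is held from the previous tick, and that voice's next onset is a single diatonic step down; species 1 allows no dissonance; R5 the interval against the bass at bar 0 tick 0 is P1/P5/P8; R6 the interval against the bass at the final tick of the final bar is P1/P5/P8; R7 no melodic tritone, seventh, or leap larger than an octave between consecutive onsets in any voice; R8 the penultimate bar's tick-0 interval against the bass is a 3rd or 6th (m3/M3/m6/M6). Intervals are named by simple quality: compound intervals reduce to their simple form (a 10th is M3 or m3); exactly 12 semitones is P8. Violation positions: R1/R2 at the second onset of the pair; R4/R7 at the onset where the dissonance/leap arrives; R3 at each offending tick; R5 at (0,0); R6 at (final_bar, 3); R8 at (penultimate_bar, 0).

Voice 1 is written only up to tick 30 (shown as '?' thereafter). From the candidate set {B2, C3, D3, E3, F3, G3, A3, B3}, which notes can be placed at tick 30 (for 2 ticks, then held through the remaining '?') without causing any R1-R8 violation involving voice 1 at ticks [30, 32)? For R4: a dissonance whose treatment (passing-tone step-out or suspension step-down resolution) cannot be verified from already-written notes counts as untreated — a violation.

{B2, B3, D3, E3, G3}

B2: legal
C3: violates R4
D3: legal
E3: legal
F3: violates R4
G3: legal
A3: violates R4
B3: legal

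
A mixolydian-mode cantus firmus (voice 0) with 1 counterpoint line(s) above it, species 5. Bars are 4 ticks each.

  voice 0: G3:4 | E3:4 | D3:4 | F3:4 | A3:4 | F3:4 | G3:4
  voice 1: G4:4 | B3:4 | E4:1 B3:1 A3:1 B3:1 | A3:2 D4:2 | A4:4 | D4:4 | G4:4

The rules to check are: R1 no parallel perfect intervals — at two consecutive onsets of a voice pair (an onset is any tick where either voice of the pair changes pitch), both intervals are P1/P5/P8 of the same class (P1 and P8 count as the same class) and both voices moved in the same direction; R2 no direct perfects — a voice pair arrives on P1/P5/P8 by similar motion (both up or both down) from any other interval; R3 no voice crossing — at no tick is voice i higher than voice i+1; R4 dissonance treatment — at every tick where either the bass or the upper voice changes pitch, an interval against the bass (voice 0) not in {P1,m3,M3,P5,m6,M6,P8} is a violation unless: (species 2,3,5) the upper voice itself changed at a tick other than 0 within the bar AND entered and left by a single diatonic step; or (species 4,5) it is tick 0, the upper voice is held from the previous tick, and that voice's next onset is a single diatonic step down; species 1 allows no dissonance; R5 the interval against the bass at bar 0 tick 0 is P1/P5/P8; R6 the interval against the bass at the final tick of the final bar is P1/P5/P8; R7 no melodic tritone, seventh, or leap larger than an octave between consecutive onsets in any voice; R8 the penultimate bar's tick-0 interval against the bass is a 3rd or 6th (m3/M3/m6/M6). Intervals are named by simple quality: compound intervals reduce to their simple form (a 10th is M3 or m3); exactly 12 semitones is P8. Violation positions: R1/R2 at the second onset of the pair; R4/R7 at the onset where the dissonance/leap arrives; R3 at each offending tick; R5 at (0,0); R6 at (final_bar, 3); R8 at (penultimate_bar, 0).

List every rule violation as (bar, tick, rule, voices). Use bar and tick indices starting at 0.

(1, 0, R2, (0, 1))
(2, 0, R4, (0, 1))
(4, 0, R2, (0, 1))
(6, 0, R2, (0, 1))

bar 0: v0=G3 v1=G4 downbeat P8
bar 1: v0=E3 v1=B3 downbeat P5
bar 2: v0=D3 v1=E4 downbeat M2
bar 3: v0=F3 v1=A3 downbeat M3
bar 4: v0=A3 v1=A4 downbeat P8
bar 5: v0=F3 v1=D4 downbeat M6
bar 6: v0=G3 v1=G4 downbeat P8
  -> R2 @ bar 1 tick 0 v(0, 1): G3/G4 P8 -> E3/B3 P5 similar
  -> R4 @ bar 2 tick 0 v(0, 1): D3/E4 M2 untreated
  -> R2 @ bar 4 tick 0 v(0, 1): F3/D4 M6 -> A3/A4 P8 similar
  -> R2 @ bar 6 tick 0 v(0, 1): F3/D4 M6 -> G3/G4 P8 similar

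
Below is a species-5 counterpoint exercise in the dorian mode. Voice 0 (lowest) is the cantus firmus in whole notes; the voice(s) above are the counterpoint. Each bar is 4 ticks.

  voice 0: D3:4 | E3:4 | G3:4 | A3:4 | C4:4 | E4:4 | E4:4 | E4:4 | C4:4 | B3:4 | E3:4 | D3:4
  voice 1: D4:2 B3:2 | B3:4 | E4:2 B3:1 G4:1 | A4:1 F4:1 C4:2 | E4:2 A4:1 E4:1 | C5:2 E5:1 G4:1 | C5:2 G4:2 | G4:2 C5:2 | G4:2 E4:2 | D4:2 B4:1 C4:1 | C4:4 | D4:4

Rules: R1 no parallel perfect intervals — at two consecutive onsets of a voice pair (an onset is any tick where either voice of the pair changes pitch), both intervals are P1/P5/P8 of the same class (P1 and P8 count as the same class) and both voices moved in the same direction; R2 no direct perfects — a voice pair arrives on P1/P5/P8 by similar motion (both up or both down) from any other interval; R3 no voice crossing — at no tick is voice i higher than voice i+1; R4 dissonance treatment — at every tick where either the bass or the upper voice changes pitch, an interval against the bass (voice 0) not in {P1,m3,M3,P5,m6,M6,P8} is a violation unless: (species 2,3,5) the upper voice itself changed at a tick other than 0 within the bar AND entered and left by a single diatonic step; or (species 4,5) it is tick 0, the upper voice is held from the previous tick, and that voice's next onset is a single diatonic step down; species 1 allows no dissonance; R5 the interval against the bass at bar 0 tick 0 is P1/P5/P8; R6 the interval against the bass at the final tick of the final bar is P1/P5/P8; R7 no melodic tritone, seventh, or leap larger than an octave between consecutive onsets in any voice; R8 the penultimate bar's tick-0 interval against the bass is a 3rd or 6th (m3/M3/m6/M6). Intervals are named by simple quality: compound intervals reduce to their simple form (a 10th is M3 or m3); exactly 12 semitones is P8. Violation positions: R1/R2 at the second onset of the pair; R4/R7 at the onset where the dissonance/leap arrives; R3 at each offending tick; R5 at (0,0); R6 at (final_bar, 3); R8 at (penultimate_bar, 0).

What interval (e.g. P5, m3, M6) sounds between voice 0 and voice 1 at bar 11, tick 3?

P8

voice 0=D3 voice 1=D4 -> P8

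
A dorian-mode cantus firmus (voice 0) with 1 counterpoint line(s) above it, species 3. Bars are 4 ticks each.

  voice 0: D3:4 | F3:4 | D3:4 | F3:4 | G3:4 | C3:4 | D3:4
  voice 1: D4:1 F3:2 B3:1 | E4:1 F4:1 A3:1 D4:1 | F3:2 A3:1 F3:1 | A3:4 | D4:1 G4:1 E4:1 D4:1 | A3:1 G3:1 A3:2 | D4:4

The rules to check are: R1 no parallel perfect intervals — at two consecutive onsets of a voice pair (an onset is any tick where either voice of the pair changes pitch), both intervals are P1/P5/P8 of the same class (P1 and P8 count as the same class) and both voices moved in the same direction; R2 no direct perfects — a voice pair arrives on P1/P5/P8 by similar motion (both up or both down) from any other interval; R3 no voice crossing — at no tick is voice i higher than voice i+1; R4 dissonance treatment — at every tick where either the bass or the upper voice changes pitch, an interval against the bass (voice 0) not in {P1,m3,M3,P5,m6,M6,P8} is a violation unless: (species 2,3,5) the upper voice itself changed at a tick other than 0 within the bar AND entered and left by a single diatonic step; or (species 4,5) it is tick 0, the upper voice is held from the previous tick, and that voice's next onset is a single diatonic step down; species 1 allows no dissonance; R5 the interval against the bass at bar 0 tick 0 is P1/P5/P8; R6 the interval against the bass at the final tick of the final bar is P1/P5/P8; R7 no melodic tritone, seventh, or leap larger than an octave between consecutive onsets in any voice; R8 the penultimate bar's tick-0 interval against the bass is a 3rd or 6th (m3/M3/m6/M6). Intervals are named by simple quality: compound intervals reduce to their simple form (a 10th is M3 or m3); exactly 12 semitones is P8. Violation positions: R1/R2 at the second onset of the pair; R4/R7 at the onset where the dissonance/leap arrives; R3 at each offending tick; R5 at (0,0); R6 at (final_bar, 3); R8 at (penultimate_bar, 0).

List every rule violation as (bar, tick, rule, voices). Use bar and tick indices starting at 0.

bar 0: v0=D3 v1=D4 downbeat P8
bar 1: v0=F3 v1=E4 downbeat M7
bar 2: v0=D3 v1=F3 downbeat m3
bar 3: v0=F3 v1=A3 downbeat M3
bar 4: v0=G3 v1=D4 downbeat P5
bar 5: v0=C3 v1=A3 downbeat M6
bar 6: v0=D3 v1=D4 downbeat P8
  -> R7 @ bar 0 tick 3 v(1,): F3->B3 leap 6st
  -> R4 @ bar 1 tick 0 v(0, 1): F3/E4 M7 untreated
  -> R2 @ bar 4 tick 0 v(0, 1): F3/A3 M3 -> G3/D4 P5 similar
  -> R2 @ bar 6 tick 0 v(0, 1): C3/A3 M6 -> D3/D4 P8 similar

(0, 3, R7, (1,))
(1, 0, R4, (0, 1))
(4, 0, R2, (0, 1))
(6, 0, R2, (0, 1))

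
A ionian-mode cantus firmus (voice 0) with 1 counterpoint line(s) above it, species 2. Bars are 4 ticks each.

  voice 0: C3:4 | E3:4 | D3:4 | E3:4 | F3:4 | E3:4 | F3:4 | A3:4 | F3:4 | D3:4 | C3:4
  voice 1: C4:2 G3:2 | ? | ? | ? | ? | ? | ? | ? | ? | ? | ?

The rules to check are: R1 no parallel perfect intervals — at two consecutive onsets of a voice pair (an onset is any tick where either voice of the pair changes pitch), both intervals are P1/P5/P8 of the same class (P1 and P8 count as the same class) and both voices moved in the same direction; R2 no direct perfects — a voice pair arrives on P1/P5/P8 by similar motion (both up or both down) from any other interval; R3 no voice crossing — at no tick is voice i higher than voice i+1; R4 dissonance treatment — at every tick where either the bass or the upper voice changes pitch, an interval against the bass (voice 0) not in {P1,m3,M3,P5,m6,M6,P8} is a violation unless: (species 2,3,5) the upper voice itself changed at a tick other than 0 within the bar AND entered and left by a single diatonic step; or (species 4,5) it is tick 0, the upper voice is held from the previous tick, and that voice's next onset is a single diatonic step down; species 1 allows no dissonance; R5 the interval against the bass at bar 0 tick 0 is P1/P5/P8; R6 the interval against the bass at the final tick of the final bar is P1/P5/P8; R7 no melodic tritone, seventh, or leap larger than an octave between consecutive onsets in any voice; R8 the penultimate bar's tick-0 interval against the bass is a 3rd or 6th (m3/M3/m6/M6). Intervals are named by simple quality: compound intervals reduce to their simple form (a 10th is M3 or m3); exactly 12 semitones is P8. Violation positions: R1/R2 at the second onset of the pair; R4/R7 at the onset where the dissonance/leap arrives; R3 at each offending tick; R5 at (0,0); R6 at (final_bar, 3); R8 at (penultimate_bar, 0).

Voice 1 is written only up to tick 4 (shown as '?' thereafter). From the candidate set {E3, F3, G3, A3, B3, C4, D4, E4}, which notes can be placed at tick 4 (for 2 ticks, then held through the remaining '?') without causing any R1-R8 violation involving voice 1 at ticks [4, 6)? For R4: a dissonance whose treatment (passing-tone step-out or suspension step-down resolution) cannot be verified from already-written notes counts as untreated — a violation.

E3: legal
F3: violates R4
G3: legal
A3: violates R4
B3: violates R1
C4: legal
D4: violates R4
E4: violates R2

{C4, E3, G3}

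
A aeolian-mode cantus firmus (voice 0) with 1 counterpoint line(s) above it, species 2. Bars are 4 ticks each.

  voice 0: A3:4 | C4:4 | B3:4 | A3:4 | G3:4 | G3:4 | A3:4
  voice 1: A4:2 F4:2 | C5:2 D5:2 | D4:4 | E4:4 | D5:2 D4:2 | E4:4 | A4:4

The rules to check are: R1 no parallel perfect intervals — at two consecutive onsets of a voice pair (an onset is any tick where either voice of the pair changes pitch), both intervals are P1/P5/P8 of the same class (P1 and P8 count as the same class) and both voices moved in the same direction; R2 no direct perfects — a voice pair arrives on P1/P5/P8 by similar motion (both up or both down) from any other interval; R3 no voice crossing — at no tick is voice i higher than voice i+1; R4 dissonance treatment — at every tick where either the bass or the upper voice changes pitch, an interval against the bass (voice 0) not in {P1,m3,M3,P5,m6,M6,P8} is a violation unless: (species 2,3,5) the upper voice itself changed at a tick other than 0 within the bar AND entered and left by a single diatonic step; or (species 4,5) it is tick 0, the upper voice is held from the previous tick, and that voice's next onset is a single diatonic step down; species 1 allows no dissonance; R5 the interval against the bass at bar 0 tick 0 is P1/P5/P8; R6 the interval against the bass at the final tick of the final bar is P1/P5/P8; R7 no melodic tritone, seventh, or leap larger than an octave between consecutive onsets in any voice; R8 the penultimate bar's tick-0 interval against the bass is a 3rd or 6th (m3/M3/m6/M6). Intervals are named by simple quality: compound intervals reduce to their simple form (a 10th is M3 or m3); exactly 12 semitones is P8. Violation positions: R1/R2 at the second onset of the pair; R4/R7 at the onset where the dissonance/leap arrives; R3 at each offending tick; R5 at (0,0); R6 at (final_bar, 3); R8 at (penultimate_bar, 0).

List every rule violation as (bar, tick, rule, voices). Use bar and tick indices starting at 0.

bar 0: v0=A3 v1=A4 downbeat P8
bar 1: v0=C4 v1=C5 downbeat P8
bar 2: v0=B3 v1=D4 downbeat m3
bar 3: v0=A3 v1=E4 downbeat P5
bar 4: v0=G3 v1=D5 downbeat P5
bar 5: v0=G3 v1=E4 downbeat M6
bar 6: v0=A3 v1=A4 downbeat P8
  -> R2 @ bar 1 tick 0 v(0, 1): A3/F4 m6 -> C4/C5 P8 similar
  -> R4 @ bar 1 tick 2 v(0, 1): C4/D5 M2 untreated
  -> R7 @ bar 4 tick 0 v(1,): E4->D5 leap 10st
  -> R2 @ bar 6 tick 0 v(0, 1): G3/E4 M6 -> A3/A4 P8 similar

(1, 0, R2, (0, 1))
(1, 2, R4, (0, 1))
(4, 0, R7, (1,))
(6, 0, R2, (0, 1))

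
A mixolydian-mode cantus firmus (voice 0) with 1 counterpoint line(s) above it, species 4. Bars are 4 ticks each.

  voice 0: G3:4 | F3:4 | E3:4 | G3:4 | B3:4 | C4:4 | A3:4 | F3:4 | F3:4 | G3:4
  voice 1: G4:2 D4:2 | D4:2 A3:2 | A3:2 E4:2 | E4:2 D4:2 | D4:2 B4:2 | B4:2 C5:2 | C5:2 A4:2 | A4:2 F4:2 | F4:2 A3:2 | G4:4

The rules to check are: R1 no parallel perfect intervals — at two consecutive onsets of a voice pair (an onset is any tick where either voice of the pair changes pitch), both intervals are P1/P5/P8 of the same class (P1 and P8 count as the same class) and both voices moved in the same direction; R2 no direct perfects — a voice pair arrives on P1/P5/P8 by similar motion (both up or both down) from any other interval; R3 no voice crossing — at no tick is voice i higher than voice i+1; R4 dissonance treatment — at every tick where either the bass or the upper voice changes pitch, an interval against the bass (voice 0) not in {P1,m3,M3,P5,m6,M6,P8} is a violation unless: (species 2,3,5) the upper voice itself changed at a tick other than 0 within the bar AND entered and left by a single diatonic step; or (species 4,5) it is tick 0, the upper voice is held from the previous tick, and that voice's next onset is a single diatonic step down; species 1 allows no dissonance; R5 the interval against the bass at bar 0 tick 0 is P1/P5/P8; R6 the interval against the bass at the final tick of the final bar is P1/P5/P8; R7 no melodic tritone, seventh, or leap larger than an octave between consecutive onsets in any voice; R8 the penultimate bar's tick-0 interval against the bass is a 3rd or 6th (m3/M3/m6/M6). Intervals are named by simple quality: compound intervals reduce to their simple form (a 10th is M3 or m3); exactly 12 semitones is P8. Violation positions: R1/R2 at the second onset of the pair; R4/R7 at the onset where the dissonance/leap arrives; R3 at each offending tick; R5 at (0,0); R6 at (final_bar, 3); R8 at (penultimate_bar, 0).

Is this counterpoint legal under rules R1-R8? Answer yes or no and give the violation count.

bar 0: v0=G3 v1=G4 (P8)
bar 1: v0=F3 v1=D4 (M6)
bar 2: v0=E3 v1=A3 (P4)
bar 3: v0=G3 v1=E4 (M6)
bar 4: v0=B3 v1=D4 (m3)
bar 5: v0=C4 v1=B4 (M7)
bar 6: v0=A3 v1=C5 (m3)
bar 7: v0=F3 v1=A4 (M3)
bar 8: v0=F3 v1=F4 (P8)
bar 9: v0=G3 v1=G4 (P8)
  R4 @ bar2.0: E3/A3 P4 untreated
  R4 @ bar5.0: C4/B4 M7 untreated
  R8 @ bar8.0: penult P8 not 3rd/6th
  R2 @ bar9.0: F3/A3 M3 -> G3/G4 P8 similar
  R7 @ bar9.0: A3->G4 leap 10st

No (5 violations)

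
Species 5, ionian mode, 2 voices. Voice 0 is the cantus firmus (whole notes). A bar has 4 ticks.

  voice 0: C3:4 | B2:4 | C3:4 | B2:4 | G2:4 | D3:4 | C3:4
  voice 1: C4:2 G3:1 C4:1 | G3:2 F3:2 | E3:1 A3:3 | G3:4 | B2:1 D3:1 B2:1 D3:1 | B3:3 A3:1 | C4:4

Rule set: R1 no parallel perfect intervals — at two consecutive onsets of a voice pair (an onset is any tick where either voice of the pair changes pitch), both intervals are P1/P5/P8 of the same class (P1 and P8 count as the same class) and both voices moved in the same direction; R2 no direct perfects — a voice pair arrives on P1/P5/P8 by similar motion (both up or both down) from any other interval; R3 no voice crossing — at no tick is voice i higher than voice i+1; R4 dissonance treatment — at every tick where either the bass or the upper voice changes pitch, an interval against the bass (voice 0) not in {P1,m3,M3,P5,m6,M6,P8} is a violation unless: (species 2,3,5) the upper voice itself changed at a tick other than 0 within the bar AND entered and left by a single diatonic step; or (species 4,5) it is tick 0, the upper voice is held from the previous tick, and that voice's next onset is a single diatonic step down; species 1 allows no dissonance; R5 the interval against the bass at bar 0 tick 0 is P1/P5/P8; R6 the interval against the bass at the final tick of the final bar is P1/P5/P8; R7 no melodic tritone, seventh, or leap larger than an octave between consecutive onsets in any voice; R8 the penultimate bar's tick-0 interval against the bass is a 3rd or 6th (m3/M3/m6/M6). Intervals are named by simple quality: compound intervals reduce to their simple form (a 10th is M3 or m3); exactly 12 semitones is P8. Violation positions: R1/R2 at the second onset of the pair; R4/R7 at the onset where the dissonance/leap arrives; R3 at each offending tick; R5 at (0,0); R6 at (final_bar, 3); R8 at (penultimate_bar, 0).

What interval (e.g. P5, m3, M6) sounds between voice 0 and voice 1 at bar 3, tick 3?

voice 0=B2 voice 1=G3 -> m6

m6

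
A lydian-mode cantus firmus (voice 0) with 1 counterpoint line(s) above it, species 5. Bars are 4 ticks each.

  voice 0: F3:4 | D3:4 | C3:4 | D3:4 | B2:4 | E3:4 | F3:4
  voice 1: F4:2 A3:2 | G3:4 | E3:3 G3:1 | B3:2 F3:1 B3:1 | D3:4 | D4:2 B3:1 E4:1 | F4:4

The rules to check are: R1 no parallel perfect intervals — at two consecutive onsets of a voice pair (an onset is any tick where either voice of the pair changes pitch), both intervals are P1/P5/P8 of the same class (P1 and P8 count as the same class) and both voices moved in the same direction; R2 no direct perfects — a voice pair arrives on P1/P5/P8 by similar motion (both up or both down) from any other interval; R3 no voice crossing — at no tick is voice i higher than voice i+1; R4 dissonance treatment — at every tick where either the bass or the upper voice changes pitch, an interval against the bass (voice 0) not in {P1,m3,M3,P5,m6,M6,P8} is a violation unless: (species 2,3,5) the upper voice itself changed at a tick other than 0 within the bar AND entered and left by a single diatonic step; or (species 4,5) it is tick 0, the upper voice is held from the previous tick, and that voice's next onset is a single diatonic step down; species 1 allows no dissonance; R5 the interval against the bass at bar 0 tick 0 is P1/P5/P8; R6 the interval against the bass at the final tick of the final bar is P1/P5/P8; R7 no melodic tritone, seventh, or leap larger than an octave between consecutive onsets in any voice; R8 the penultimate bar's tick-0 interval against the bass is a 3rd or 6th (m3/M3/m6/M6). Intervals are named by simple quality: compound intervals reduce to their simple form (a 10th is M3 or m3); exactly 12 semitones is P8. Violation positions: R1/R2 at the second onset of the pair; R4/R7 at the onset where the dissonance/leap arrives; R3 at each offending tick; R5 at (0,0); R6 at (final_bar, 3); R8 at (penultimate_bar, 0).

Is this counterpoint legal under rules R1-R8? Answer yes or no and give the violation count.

No (6 violations)

bar 0: v0=F3 v1=F4 (P8)
bar 1: v0=D3 v1=G3 (P4)
bar 2: v0=C3 v1=E3 (M3)
bar 3: v0=D3 v1=B3 (M6)
bar 4: v0=B2 v1=D3 (m3)
bar 5: v0=E3 v1=D4 (m7)
bar 6: v0=F3 v1=F4 (P8)
  R4 @ bar1.0: D3/G3 P4 untreated
  R7 @ bar3.2: B3->F3 leap 6st
  R7 @ bar3.3: F3->B3 leap 6st
  R4 @ bar5.0: E3/D4 m7 untreated
  R8 @ bar5.0: penult m7 not 3rd/6th
  R1 @ bar6.0: E3/E4 P8 -> F3/F4 P8 similar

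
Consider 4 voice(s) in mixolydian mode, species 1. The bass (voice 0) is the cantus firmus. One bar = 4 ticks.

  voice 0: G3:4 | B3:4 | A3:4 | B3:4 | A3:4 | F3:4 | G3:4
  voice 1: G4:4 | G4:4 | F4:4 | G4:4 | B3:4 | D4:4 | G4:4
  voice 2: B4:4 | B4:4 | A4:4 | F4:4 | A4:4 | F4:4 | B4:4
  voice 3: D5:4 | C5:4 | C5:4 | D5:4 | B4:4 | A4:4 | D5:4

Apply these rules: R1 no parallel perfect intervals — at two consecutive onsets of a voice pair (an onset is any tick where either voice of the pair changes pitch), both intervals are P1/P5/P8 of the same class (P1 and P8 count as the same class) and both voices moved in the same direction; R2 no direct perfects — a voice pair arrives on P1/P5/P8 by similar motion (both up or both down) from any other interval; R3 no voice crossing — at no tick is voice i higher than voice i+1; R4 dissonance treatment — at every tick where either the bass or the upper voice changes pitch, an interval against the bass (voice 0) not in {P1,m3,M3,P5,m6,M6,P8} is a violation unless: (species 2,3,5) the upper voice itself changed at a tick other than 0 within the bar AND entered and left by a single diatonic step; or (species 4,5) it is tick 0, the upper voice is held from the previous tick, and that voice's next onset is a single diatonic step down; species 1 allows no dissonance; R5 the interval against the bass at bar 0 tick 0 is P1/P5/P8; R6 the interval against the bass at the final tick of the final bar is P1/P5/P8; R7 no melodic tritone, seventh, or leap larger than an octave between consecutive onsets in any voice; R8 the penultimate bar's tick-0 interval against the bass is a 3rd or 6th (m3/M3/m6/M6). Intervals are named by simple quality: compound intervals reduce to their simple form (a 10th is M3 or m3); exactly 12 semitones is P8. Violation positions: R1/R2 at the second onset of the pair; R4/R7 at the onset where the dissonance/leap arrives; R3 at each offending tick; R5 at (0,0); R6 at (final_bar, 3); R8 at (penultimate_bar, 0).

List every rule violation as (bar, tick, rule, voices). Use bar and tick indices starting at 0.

bar 0: v0=G3 v1=G4 v2=B4 v3=D5 downbeat P5
bar 1: v0=B3 v1=G4 v2=B4 v3=C5 downbeat m2
bar 2: v0=A3 v1=F4 v2=A4 v3=C5 downbeat m3
bar 3: v0=B3 v1=G4 v2=F4 v3=D5 downbeat m3
bar 4: v0=A3 v1=B3 v2=A4 v3=B4 downbeat M2
bar 5: v0=F3 v1=D4 v2=F4 v3=A4 downbeat M3
bar 6: v0=G3 v1=G4 v2=B4 v3=D5 downbeat P5
  -> R5 @ bar 0 tick 0 v(0, 2): opens on M3
  -> R4 @ bar 1 tick 0 v(0, 3): B3/C5 m2 untreated
  -> R1 @ bar 2 tick 0 v(0, 2): B3/B4 P8 -> A3/A4 P8 similar
  -> R1 @ bar 3 tick 0 v(1, 3): F4/C5 P5 -> G4/D5 P5 similar
  -> R3 @ bar 3 tick 0 v(1, 2): G4 above F4
  -> R4 @ bar 3 tick 0 v(0, 2): B3/F4 TT untreated
  -> R3 @ bar 3 tick 1 v(1, 2): G4 above F4
  -> R3 @ bar 3 tick 2 v(1, 2): G4 above F4
  -> R3 @ bar 3 tick 3 v(1, 2): G4 above F4
  -> R2 @ bar 4 tick 0 v(1, 3): G4/D5 P5 -> B3/B4 P8 similar
  -> R4 @ bar 4 tick 0 v(0, 1): A3/B3 M2 untreated
  -> R4 @ bar 4 tick 0 v(0, 3): A3/B4 M2 untreated
  -> R1 @ bar 5 tick 0 v(0, 2): A3/A4 P8 -> F3/F4 P8 similar
  -> R8 @ bar 5 tick 0 v(0, 2): penult P8 not 3rd/6th
  -> R1 @ bar 6 tick 0 v(1, 3): D4/A4 P5 -> G4/D5 P5 similar
  -> R2 @ bar 6 tick 0 v(0, 1): F3/D4 M6 -> G3/G4 P8 similar
  -> R2 @ bar 6 tick 0 v(0, 3): F3/A4 M3 -> G3/D5 P5 similar
  -> R7 @ bar 6 tick 0 v(2,): F4->B4 leap 6st
  -> R6 @ bar 6 tick 3 v(0, 2): closes on M3

(0, 0, R5, (0, 2))
(1, 0, R4, (0, 3))
(2, 0, R1, (0, 2))
(3, 0, R1, (1, 3))
(3, 0, R3, (1, 2))
(3, 0, R4, (0, 2))
(3, 1, R3, (1, 2))
(3, 2, R3, (1, 2))
(3, 3, R3, (1, 2))
(4, 0, R2, (1, 3))
(4, 0, R4, (0, 1))
(4, 0, R4, (0, 3))
(5, 0, R1, (0, 2))
(5, 0, R8, (0, 2))
(6, 0, R1, (1, 3))
(6, 0, R2, (0, 1))
(6, 0, R2, (0, 3))
(6, 0, R7, (2,))
(6, 3, R6, (0, 2))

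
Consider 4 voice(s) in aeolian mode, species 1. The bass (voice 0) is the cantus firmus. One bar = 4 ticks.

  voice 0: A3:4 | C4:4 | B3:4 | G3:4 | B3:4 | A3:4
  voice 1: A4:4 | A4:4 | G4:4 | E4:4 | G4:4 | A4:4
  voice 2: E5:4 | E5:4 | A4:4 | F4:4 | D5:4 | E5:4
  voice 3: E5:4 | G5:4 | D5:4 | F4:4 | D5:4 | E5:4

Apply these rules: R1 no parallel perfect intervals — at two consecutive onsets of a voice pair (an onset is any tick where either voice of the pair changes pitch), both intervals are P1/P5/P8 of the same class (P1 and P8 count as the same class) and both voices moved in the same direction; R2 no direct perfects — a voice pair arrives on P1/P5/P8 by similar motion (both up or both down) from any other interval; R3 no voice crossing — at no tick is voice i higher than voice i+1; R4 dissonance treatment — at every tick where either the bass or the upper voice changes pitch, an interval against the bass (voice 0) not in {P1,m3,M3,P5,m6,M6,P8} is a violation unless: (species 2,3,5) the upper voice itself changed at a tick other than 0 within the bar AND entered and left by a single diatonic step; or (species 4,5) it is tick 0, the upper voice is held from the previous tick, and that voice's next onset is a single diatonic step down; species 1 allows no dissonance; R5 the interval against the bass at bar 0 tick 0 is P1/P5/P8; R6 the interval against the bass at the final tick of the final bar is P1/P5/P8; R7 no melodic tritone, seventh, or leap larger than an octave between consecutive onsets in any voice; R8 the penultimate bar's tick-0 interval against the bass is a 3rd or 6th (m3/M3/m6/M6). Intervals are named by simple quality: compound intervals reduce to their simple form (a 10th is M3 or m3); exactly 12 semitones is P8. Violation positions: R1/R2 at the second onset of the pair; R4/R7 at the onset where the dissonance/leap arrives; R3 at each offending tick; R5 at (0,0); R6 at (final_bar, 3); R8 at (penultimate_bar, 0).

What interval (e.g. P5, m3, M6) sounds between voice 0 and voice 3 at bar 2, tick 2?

voice 0=B3 voice 3=D5 -> m3

m3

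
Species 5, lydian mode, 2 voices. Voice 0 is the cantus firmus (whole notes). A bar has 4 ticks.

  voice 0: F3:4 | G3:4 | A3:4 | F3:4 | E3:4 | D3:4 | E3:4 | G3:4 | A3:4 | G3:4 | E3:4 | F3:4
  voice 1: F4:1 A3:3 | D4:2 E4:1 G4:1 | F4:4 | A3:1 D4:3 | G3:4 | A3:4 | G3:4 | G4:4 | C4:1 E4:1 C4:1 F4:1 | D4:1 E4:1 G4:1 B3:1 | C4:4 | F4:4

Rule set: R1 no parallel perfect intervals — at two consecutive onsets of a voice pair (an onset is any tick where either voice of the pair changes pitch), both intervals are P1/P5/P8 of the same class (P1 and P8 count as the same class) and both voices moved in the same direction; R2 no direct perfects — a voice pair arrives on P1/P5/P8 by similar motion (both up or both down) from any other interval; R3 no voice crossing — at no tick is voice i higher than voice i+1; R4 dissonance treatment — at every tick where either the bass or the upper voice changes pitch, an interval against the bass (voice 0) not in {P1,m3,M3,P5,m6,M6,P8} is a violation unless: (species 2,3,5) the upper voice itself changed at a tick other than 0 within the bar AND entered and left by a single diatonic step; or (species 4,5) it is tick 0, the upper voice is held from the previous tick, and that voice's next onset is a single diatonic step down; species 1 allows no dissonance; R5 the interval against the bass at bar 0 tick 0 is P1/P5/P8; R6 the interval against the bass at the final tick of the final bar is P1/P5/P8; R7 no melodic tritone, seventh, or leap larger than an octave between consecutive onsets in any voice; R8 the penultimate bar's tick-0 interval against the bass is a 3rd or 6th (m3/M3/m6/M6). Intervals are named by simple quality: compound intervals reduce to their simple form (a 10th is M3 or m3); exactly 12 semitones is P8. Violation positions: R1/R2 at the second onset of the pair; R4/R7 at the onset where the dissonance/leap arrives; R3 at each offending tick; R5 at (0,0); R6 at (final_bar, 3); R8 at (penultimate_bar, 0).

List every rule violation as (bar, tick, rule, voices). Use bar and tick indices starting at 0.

(1, 0, R2, (0, 1))
(7, 0, R2, (0, 1))
(9, 0, R2, (0, 1))
(11, 0, R2, (0, 1))

bar 0: v0=F3 v1=F4 downbeat P8
bar 1: v0=G3 v1=D4 downbeat P5
bar 2: v0=A3 v1=F4 downbeat m6
bar 3: v0=F3 v1=A3 downbeat M3
bar 4: v0=E3 v1=G3 downbeat m3
bar 5: v0=D3 v1=A3 downbeat P5
bar 6: v0=E3 v1=G3 downbeat m3
bar 7: v0=G3 v1=G4 downbeat P8
bar 8: v0=A3 v1=C4 downbeat m3
bar 9: v0=G3 v1=D4 downbeat P5
bar 10: v0=E3 v1=C4 downbeat m6
bar 11: v0=F3 v1=F4 downbeat P8
  -> R2 @ bar 1 tick 0 v(0, 1): F3/A3 M3 -> G3/D4 P5 similar
  -> R2 @ bar 7 tick 0 v(0, 1): E3/G3 m3 -> G3/G4 P8 similar
  -> R2 @ bar 9 tick 0 v(0, 1): A3/F4 m6 -> G3/D4 P5 similar
  -> R2 @ bar 11 tick 0 v(0, 1): E3/C4 m6 -> F3/F4 P8 similar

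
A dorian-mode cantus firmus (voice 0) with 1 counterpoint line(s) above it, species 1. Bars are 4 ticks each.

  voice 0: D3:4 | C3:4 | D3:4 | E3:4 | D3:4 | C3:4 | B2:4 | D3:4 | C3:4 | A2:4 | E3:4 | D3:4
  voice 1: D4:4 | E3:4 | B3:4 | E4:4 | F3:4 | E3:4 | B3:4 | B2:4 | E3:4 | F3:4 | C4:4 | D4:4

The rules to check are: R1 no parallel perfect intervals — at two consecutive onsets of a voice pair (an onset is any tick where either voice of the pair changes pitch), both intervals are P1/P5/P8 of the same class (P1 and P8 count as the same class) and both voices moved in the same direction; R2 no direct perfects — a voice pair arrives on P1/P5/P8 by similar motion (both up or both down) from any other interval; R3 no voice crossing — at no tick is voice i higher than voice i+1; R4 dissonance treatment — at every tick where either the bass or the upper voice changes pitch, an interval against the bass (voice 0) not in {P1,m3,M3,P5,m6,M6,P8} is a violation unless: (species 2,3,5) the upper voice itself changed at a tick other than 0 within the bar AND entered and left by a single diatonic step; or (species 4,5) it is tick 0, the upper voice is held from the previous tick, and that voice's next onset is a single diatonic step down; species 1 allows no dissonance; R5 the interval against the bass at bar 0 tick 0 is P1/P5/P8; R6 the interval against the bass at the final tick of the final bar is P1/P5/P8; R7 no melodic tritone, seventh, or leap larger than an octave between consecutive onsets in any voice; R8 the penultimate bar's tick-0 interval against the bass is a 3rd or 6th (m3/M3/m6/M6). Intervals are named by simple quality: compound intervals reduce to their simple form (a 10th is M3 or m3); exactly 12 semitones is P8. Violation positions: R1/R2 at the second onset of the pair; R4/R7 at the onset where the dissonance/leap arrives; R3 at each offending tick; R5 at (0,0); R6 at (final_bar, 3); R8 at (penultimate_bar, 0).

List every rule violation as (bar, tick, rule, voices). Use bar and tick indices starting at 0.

(1, 0, R7, (1,))
(3, 0, R2, (0, 1))
(4, 0, R7, (1,))
(7, 0, R3, (0, 1))
(7, 1, R3, (0, 1))
(7, 2, R3, (0, 1))
(7, 3, R3, (0, 1))

bar 0: v0=D3 v1=D4 downbeat P8
bar 1: v0=C3 v1=E3 downbeat M3
bar 2: v0=D3 v1=B3 downbeat M6
bar 3: v0=E3 v1=E4 downbeat P8
bar 4: v0=D3 v1=F3 downbeat m3
bar 5: v0=C3 v1=E3 downbeat M3
bar 6: v0=B2 v1=B3 downbeat P8
bar 7: v0=D3 v1=B2 downbeat m3
bar 8: v0=C3 v1=E3 downbeat M3
bar 9: v0=A2 v1=F3 downbeat m6
bar 10: v0=E3 v1=C4 downbeat m6
bar 11: v0=D3 v1=D4 downbeat P8
  -> R7 @ bar 1 tick 0 v(1,): D4->E3 leap 10st
  -> R2 @ bar 3 tick 0 v(0, 1): D3/B3 M6 -> E3/E4 P8 similar
  -> R7 @ bar 4 tick 0 v(1,): E4->F3 leap 11st
  -> R3 @ bar 7 tick 0 v(0, 1): D3 above B2
  -> R3 @ bar 7 tick 1 v(0, 1): D3 above B2
  -> R3 @ bar 7 tick 2 v(0, 1): D3 above B2
  -> R3 @ bar 7 tick 3 v(0, 1): D3 above B2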